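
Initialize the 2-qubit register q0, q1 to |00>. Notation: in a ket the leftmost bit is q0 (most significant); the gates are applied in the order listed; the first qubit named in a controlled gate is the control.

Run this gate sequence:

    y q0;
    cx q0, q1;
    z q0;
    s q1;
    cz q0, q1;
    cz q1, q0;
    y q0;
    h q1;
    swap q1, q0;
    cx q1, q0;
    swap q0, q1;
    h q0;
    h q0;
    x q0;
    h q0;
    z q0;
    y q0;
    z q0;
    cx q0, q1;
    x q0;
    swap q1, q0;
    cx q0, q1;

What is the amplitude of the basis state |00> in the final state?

The final state's coefficient on |00> equals 1/2. Key observation: the block from step 13 through step 16 cancels to the identity and can be dropped.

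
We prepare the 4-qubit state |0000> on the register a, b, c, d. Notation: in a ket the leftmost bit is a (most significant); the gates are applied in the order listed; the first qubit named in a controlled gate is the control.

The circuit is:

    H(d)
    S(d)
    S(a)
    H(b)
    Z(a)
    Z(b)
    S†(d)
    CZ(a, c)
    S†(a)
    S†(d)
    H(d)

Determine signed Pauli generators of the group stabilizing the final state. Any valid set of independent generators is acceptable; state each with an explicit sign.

One valid set of independent stabilizer generators is -IXII, +IIIY, +ZIII, +IIZI (any independent generating set of the same group is equally correct).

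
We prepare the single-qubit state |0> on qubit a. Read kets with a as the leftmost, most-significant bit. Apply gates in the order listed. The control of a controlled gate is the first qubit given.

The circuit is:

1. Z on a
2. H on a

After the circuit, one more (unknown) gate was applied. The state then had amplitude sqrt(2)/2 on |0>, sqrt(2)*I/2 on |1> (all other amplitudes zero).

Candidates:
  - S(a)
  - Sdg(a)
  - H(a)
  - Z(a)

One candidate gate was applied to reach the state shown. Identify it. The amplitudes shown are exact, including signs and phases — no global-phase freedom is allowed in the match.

It was S(a) that produced the state shown.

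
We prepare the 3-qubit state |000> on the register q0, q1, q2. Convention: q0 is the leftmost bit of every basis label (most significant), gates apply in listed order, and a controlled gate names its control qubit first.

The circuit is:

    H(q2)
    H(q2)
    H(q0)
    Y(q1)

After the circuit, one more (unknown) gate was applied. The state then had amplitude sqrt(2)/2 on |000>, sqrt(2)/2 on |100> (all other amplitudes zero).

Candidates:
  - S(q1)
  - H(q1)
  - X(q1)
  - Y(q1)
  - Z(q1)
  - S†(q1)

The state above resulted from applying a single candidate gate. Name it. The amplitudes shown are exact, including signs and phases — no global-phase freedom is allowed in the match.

The applied gate was Y(q1). Key observation: steps 1-2 multiply out to the identity, so the circuit reduces to the remaining gates.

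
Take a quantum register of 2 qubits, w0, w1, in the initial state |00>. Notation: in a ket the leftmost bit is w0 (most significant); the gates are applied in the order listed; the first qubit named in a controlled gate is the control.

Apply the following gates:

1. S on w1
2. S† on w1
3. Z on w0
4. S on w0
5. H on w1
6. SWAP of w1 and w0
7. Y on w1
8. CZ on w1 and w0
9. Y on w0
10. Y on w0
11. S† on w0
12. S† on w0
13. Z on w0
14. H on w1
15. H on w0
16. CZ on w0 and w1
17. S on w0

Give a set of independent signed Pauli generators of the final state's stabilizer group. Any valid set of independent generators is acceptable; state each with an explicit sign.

One valid set of independent stabilizer generators is +IX, -ZI (any independent generating set of the same group is equally correct). Key observation: steps 1-2 multiply out to the identity, so the circuit reduces to the remaining gates.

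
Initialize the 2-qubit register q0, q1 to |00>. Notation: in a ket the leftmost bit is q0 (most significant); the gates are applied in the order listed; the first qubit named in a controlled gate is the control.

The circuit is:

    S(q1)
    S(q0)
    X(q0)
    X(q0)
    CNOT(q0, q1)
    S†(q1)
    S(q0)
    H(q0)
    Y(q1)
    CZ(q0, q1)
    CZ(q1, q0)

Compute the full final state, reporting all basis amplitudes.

The resulting statevector has amplitude 0 on |00>, sqrt(2)*I/2 on |01>, 0 on |10>, sqrt(2)*I/2 on |11>.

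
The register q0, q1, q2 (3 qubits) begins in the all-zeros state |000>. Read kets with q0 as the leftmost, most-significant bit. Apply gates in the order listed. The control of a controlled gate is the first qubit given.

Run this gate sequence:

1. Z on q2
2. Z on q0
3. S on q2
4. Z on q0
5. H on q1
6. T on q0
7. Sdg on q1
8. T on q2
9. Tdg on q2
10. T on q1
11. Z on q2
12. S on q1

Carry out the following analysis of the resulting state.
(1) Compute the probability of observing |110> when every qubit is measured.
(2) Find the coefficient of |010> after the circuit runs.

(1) Outcome |110> occurs with probability 0.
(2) The final state's coefficient on |010> equals sqrt(2)*exp(I*pi/4)/2.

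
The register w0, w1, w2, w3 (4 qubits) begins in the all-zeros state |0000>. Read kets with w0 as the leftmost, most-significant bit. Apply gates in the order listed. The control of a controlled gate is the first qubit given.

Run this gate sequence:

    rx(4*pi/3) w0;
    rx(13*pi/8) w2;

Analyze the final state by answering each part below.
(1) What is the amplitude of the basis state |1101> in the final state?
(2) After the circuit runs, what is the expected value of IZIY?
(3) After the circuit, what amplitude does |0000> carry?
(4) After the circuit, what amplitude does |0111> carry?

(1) |1101> carries amplitude 0 in the final state.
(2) In the final state, IZIY has expectation 0.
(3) The amplitude on |0000> is cos(3*pi/16)/2.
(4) The amplitude on |0111> is 0.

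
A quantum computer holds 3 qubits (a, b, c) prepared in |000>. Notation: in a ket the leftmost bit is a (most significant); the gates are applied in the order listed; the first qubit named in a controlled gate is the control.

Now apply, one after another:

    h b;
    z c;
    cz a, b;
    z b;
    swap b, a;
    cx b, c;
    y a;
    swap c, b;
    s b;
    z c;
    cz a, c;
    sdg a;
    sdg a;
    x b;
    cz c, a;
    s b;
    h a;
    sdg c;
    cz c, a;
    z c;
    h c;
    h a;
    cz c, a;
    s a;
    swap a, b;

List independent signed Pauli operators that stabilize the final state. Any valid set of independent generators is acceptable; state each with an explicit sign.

One valid set of independent stabilizer generators is -IYZ, +IZX, -ZII (any independent generating set of the same group is equally correct).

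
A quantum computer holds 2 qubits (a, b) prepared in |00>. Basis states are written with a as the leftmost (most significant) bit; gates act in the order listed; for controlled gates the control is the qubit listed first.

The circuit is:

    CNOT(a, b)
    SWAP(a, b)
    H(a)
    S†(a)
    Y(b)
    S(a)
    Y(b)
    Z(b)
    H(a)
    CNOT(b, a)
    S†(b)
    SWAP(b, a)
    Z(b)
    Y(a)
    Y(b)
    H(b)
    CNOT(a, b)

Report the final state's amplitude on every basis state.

The final amplitudes are 0 on |00>, 0 on |01>, sqrt(2)/2 on |10>, -sqrt(2)/2 on |11>.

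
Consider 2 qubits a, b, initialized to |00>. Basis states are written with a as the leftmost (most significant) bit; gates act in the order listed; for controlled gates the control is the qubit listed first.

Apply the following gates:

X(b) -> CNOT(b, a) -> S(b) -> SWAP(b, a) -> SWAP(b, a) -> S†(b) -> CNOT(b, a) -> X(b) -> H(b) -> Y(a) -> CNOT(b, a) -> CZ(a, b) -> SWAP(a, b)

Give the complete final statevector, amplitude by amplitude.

The final amplitudes are 0 on |00>, sqrt(2)*I/2 on |01>, sqrt(2)*I/2 on |10>, 0 on |11>. Key observation: the block from step 1 through step 8 cancels to the identity and can be dropped.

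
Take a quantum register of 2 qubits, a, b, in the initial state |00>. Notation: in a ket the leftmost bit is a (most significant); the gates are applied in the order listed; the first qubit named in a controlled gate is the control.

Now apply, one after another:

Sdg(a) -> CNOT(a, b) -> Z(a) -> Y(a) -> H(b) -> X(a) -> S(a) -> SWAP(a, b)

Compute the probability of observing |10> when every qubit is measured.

Outcome |10> occurs with probability 1/2.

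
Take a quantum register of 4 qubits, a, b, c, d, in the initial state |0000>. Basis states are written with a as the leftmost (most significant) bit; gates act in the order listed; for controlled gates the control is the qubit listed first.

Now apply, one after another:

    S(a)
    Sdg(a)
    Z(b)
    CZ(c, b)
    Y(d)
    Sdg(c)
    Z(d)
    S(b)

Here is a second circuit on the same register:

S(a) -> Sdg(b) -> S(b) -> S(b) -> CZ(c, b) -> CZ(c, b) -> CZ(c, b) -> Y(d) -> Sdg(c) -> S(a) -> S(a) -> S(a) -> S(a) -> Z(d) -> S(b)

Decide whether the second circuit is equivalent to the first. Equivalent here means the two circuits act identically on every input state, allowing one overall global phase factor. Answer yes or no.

No: there is an input state on which the two circuits produce genuinely different outputs (not merely differing by a phase).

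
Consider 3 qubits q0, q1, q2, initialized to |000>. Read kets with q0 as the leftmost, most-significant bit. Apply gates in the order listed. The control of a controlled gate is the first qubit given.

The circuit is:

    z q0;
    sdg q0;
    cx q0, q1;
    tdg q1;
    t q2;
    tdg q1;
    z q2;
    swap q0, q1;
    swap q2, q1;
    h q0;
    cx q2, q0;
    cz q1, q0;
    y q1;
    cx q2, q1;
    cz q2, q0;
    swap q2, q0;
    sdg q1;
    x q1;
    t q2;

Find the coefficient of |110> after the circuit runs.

The final state's coefficient on |110> equals 0.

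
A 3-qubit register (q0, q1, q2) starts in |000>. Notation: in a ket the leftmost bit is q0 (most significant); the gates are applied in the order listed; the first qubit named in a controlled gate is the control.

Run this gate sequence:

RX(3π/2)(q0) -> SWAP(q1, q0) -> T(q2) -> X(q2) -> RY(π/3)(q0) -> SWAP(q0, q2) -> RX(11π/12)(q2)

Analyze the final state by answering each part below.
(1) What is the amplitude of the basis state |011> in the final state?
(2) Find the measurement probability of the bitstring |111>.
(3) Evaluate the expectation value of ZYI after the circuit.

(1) |011> carries amplitude 0 in the final state.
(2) The probability of measuring |111> is sqrt(2)/32 + sqrt(6)/32 + 1/4.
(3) The expectation value of ZYI is -1.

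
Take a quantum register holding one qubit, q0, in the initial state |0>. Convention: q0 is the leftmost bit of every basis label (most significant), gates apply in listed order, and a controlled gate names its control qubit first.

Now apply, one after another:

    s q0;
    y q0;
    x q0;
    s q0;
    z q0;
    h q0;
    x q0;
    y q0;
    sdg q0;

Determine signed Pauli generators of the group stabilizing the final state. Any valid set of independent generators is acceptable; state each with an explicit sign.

The stabilizer group can be generated by +Y, among other valid generating sets.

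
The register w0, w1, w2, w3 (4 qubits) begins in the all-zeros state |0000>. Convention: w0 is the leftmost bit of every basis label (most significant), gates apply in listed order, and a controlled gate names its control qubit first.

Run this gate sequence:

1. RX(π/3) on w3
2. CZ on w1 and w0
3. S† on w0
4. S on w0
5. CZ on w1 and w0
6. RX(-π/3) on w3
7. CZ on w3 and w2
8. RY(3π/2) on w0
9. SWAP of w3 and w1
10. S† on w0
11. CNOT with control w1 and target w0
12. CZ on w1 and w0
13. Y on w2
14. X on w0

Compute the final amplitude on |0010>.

The amplitude on |0010> is sqrt(2)/2. Key observation: gates 1-6 undo each other exactly, leaving only the rest of the circuit to track.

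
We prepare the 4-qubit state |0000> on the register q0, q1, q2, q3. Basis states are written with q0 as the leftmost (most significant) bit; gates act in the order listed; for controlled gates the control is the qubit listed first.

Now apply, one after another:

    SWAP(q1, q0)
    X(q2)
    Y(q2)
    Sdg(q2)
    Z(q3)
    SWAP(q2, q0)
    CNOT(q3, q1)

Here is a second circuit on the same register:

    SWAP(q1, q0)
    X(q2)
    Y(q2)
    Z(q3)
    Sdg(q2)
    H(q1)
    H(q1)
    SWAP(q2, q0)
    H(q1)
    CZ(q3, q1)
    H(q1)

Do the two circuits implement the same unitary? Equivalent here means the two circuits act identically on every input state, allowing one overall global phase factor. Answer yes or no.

Yes, they are equivalent — the unitaries differ by at most a global phase.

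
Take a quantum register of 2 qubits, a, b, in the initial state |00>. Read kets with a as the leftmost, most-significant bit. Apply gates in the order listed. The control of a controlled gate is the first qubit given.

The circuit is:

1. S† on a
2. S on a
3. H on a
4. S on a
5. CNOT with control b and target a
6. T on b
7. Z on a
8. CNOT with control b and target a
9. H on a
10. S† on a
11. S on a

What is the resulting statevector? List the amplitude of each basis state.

The final amplitudes are 1/2 - I/2 on |00>, 0 on |01>, 1/2 + I/2 on |10>, 0 on |11>.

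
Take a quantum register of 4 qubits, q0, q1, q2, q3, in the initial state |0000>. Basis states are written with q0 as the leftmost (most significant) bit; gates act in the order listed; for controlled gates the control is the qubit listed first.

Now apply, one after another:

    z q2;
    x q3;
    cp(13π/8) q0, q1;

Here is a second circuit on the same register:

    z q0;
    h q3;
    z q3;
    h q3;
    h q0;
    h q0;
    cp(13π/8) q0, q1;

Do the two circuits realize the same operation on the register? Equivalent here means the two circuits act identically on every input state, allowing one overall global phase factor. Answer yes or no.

No: there is an input state on which the two circuits produce genuinely different outputs (not merely differing by a phase).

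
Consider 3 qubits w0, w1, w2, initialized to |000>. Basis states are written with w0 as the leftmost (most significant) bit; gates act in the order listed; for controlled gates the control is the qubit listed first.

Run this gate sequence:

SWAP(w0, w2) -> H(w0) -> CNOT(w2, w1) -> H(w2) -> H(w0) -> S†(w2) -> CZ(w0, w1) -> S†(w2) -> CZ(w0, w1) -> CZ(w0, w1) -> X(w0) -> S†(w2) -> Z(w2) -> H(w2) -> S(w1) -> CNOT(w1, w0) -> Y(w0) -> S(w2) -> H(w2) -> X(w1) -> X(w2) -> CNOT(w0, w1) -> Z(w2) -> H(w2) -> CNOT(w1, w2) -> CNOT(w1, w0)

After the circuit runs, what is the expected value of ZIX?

In the final state, ZIX has expectation -1. Key observation: steps 9-10 multiply out to the identity, so the circuit reduces to the remaining gates.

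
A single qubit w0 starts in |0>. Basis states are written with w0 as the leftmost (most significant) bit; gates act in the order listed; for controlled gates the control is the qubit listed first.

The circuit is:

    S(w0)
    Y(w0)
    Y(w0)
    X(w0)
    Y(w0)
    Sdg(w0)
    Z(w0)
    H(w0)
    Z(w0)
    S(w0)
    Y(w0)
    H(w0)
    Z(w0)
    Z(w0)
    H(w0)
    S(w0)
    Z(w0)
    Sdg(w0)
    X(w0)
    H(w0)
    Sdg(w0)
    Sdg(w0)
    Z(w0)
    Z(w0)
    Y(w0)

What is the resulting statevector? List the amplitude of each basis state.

After the circuit, the state carries amplitude 1/2 - I/2 on |0>, -1/2 - I/2 on |1>.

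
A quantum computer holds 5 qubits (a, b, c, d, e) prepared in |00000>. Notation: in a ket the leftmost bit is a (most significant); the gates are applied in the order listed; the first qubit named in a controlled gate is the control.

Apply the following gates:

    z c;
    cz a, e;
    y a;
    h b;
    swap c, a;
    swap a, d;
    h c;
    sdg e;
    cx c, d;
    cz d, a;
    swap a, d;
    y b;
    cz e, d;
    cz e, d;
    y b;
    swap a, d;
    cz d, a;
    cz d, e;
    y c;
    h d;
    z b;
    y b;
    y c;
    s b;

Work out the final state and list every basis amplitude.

The final amplitudes are -sqrt(2)/4 on |00000>, -sqrt(2)/4 on |00010>, sqrt(2)/4 on |00100>, -sqrt(2)/4 on |00110>, -sqrt(2)*I/4 on |01000>, -sqrt(2)*I/4 on |01010>, sqrt(2)*I/4 on |01100>, -sqrt(2)*I/4 on |01110>, and 0 on every other basis state. Key observation: gates 10-17 undo each other exactly, leaving only the rest of the circuit to track.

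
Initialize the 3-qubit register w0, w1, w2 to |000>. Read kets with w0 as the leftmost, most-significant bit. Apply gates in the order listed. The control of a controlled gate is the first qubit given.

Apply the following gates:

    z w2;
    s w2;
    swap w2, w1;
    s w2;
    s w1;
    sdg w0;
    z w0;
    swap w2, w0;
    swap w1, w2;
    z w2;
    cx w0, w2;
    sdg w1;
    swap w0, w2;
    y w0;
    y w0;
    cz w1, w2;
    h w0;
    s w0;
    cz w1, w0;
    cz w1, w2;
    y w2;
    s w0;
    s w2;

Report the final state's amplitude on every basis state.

The resulting statevector has amplitude -sqrt(2)/2 on |001>, sqrt(2)/2 on |101>, and 0 on every other basis state.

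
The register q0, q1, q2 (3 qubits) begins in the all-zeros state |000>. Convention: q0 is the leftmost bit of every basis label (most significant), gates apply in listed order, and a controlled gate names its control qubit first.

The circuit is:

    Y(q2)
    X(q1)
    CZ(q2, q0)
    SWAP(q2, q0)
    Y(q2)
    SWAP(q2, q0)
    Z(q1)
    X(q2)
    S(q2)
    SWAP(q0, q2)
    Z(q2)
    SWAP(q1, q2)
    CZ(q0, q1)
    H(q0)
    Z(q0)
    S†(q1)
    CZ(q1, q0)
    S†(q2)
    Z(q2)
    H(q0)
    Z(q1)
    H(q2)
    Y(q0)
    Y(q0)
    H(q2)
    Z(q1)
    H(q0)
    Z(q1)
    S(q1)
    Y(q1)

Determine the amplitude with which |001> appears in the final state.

The amplitude on |001> is sqrt(2)/2.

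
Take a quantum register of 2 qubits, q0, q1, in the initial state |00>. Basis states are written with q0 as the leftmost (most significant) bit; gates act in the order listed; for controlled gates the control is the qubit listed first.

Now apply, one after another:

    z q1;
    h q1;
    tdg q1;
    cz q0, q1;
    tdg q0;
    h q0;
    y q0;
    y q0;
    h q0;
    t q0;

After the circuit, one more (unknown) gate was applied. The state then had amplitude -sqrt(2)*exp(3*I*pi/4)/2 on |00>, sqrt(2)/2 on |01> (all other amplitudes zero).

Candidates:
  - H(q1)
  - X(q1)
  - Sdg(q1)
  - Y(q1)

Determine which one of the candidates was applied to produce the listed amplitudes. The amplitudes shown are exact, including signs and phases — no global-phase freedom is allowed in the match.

The applied gate was X(q1). Key observation: the block from step 5 through step 10 cancels to the identity and can be dropped.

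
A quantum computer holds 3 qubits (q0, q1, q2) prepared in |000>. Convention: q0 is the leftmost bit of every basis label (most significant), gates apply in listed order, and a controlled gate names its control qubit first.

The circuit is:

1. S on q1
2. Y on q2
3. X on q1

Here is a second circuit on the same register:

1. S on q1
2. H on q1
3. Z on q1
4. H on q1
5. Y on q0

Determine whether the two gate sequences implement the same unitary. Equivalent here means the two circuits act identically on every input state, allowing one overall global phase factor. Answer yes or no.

No — the two circuits implement different unitaries, even allowing a global phase.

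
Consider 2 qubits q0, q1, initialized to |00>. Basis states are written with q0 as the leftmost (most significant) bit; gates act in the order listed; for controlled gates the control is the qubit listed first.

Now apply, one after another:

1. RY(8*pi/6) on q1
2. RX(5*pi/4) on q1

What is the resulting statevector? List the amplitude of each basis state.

After the circuit, the state carries amplitude sqrt(2 - sqrt(2))/4 - I*sqrt(3*sqrt(2) + 6)/4 on |00>, -sqrt(6 - 3*sqrt(2))/4 + I*sqrt(sqrt(2) + 2)/4 on |01>, 0 on |10>, 0 on |11>.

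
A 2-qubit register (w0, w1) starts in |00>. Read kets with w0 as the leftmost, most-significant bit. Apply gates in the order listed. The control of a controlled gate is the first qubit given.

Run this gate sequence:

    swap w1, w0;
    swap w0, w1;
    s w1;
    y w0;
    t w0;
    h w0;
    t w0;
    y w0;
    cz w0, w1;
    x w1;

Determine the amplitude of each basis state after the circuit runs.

The resulting statevector has amplitude 0 on |00>, -sqrt(2)*I/2 on |01>, 0 on |10>, -sqrt(2)*exp(I*pi/4)/2 on |11>.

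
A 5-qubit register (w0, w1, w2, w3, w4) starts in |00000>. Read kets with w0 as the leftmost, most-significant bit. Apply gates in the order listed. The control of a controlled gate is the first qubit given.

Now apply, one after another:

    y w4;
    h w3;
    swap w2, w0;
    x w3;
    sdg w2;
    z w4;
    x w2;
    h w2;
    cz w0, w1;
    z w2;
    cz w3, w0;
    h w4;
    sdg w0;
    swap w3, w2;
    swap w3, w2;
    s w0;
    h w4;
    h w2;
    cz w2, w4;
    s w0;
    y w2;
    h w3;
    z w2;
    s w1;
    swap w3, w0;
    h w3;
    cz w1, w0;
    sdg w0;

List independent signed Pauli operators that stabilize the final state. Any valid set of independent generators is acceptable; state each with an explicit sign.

One valid set of independent stabilizer generators is +IIIXI, +ZIIII, +IZIII, -IIZII, -IIIIZ (any independent generating set of the same group is equally correct). Key observation: steps 12-17 multiply out to the identity, so the circuit reduces to the remaining gates.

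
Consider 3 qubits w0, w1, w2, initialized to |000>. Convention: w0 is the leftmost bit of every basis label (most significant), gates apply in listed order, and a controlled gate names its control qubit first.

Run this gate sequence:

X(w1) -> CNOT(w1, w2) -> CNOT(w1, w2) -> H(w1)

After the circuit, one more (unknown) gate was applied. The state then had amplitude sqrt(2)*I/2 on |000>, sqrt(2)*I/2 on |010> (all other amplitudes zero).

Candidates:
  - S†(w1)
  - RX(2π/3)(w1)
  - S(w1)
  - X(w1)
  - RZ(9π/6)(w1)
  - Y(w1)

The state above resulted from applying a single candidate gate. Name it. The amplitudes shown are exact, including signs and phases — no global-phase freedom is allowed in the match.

It was Y(w1) that produced the state shown. Key observation: gates 2-3 undo each other exactly, leaving only the rest of the circuit to track.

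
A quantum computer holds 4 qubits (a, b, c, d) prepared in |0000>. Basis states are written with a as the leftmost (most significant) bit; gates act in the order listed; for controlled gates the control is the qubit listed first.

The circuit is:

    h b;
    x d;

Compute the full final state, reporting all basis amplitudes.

The final amplitudes are sqrt(2)/2 on |0001>, sqrt(2)/2 on |0101>, and 0 on every other basis state.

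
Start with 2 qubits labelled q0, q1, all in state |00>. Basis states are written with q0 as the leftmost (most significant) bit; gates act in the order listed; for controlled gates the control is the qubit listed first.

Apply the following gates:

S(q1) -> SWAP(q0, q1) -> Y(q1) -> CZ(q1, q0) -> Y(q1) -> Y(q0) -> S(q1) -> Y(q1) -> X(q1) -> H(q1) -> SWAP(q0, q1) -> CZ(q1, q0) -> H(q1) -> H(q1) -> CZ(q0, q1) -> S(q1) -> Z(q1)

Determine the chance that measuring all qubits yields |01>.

A full measurement returns |01> with probability 1/2.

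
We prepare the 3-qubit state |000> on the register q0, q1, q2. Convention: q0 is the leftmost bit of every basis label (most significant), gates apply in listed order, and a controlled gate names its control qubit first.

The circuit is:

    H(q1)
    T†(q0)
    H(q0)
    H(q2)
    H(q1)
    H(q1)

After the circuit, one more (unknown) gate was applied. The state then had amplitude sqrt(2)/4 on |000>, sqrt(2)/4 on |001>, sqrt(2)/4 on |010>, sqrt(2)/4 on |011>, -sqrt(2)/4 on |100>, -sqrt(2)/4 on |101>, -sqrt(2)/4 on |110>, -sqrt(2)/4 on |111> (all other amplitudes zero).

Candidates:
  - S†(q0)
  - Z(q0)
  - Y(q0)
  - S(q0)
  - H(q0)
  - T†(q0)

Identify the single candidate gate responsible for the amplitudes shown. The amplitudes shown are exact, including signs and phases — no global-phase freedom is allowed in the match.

It was Z(q0) that produced the state shown. Key observation: gates 5-6 undo each other exactly, leaving only the rest of the circuit to track.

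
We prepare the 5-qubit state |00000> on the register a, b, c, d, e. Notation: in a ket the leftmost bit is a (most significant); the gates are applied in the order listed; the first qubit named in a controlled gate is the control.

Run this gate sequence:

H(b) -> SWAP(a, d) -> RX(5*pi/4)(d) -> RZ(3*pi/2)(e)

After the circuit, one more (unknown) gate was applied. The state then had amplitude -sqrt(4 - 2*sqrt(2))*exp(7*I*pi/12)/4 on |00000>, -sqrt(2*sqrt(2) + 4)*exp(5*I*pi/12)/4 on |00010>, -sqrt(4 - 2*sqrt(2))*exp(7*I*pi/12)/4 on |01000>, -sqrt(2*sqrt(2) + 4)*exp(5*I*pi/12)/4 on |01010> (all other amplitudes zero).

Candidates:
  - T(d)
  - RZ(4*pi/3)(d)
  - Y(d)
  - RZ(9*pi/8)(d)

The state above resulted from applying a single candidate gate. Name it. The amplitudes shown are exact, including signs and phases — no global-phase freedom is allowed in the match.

It was RZ(4*pi/3)(d) that produced the state shown.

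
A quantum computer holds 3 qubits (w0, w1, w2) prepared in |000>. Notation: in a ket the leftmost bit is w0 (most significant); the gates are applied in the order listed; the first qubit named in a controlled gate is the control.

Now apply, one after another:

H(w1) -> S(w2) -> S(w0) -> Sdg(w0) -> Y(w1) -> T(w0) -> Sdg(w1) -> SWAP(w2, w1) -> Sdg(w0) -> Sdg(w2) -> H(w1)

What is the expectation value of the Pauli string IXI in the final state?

The expectation value of IXI is 1.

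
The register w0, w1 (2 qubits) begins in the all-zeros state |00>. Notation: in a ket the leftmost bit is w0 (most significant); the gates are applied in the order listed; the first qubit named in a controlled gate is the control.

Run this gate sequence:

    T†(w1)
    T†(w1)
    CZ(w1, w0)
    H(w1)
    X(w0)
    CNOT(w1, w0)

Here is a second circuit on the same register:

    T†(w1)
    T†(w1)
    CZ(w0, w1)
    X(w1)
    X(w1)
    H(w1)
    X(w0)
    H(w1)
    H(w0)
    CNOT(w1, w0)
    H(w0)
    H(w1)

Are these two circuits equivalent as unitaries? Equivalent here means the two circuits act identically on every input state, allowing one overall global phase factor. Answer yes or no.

No: there is an input state on which the two circuits produce genuinely different outputs (not merely differing by a phase).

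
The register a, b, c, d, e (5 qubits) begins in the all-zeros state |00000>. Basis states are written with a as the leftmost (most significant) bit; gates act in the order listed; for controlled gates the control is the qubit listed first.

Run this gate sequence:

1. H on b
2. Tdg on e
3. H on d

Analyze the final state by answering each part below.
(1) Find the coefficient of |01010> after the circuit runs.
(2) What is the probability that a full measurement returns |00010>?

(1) |01010> carries amplitude 1/2 in the final state.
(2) The probability of measuring |00010> is 1/4.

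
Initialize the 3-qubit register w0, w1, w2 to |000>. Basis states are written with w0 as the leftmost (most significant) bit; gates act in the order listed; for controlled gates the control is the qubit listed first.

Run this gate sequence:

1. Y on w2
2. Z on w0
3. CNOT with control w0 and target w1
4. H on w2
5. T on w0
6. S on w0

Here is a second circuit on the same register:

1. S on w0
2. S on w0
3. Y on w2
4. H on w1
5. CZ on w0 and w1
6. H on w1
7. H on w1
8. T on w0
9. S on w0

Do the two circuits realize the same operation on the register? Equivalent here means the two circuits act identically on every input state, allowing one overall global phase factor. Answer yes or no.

No, they are not equivalent — no single phase factor reconciles the two unitaries.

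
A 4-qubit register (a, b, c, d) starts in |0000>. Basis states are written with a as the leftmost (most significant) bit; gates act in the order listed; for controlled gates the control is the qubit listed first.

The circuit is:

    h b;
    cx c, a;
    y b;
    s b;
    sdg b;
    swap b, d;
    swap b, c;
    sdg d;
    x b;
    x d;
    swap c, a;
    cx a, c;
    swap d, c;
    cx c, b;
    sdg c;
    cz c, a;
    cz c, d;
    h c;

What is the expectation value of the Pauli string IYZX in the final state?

The observable IYZX averages to 0.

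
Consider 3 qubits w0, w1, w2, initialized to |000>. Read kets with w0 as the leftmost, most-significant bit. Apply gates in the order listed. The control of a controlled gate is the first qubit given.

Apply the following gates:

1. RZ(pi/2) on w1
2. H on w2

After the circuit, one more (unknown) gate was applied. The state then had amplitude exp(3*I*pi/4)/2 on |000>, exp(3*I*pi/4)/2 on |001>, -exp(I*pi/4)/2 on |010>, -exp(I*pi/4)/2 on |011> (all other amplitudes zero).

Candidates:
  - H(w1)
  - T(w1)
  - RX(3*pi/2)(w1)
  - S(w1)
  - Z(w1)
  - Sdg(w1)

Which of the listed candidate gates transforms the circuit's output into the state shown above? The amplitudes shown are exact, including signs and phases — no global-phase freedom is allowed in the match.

The applied gate was RX(3*pi/2)(w1).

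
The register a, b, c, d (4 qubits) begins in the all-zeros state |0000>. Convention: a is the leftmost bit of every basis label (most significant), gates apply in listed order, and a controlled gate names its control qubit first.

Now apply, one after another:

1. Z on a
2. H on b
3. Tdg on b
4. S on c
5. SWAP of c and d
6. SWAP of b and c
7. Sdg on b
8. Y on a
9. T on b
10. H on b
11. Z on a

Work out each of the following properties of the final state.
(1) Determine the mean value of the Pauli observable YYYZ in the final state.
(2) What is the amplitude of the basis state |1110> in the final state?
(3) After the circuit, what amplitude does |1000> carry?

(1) The observable YYYZ averages to 0.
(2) |1110> carries amplitude -exp(I*pi/4)/2 in the final state.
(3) The amplitude on |1000> is -I/2.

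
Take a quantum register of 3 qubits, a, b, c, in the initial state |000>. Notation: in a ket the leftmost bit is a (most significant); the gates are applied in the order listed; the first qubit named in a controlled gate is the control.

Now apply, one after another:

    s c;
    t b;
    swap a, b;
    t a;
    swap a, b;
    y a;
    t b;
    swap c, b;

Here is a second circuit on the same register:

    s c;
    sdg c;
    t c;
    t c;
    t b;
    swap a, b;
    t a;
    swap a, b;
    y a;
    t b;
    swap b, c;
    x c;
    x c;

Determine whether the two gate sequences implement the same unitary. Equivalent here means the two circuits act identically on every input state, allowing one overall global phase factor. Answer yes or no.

Yes — the two circuits implement the same unitary up to a global phase.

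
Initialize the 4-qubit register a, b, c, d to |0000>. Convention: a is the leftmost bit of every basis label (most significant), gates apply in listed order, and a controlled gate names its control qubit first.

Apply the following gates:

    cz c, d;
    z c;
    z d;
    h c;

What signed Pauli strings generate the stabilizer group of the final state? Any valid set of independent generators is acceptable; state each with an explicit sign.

One valid set of independent stabilizer generators is +IIXI, +ZIII, +IZII, +IIIZ (any independent generating set of the same group is equally correct).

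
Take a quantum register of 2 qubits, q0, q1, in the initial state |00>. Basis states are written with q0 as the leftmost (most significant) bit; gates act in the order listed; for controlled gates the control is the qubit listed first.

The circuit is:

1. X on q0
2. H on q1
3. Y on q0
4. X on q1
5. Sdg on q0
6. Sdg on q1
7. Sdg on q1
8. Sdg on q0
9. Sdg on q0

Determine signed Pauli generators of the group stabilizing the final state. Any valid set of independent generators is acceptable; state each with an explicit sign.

One valid set of independent stabilizer generators is -IX, +ZI (any independent generating set of the same group is equally correct).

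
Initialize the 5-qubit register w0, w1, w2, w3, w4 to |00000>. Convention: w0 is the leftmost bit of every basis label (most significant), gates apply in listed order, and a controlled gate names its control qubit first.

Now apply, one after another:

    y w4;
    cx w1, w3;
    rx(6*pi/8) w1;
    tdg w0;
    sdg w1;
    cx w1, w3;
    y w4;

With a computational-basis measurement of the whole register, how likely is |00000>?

Outcome |00000> occurs with probability 1/2 - sqrt(2)/4.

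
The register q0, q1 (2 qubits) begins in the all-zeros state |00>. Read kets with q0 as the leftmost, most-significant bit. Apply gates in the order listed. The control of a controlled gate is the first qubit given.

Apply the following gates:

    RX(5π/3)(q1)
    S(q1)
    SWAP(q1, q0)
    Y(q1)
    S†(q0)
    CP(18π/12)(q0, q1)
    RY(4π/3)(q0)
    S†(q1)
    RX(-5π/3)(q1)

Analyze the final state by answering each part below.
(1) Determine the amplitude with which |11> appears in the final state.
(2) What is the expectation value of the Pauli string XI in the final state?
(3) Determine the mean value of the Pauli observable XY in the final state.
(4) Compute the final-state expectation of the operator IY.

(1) The final state's coefficient on |11> equals sqrt(3)/4.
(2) The observable XI averages to -sqrt(3)/2.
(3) The expectation value of XY is -3/4.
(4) In the final state, IY has expectation sqrt(3)/2.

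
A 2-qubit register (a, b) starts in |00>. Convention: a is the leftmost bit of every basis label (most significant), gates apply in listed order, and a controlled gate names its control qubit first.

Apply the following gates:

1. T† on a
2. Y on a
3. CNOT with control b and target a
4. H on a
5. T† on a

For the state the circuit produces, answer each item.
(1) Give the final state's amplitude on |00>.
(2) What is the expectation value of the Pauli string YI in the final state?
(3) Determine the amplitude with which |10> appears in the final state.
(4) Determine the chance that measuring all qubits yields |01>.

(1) The final state's coefficient on |00> equals sqrt(2)*I/2.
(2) The observable YI averages to sqrt(2)/2.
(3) |10> carries amplitude -sqrt(2)*exp(I*pi/4)/2 in the final state.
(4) Outcome |01> occurs with probability 0.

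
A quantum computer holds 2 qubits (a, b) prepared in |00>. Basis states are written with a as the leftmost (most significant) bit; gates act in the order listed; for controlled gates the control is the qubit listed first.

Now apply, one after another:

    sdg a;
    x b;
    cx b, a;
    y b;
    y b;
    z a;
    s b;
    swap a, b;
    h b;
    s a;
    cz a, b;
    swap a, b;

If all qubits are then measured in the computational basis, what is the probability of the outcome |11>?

Outcome |11> occurs with probability 1/2.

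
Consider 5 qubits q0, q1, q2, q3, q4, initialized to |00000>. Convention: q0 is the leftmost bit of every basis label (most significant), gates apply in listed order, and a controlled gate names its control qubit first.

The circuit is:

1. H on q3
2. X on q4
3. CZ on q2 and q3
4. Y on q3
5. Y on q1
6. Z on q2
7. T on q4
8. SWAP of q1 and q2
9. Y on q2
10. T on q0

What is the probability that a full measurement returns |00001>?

The probability of measuring |00001> is 1/2.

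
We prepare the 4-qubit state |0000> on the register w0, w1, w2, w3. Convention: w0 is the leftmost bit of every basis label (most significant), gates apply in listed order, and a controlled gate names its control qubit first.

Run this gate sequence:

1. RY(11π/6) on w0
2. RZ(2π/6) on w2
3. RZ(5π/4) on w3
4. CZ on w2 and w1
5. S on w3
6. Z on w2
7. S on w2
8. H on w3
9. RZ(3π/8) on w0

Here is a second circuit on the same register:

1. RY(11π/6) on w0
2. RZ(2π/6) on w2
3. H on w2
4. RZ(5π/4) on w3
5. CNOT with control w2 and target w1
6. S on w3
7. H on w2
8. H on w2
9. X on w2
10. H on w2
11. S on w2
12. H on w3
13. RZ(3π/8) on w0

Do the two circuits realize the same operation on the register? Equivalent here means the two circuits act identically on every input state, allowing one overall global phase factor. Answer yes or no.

No, they are not equivalent — no single phase factor reconciles the two unitaries.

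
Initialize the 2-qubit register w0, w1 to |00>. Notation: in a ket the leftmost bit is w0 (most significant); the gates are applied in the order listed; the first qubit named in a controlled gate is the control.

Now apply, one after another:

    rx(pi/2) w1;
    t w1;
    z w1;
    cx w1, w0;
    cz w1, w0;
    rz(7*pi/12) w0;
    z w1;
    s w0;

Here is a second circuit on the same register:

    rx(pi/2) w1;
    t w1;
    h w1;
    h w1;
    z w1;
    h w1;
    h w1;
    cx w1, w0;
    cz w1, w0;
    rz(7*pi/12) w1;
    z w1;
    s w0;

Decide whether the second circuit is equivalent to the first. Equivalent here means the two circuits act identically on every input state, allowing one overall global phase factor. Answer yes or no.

No — the two circuits implement different unitaries, even allowing a global phase.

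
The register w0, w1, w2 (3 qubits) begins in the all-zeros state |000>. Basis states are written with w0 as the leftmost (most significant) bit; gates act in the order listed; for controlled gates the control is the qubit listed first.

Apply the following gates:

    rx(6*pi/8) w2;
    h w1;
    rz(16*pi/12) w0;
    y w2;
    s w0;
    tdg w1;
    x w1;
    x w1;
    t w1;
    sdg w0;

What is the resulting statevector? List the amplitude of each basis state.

After the circuit, the state carries amplitude sqrt(2*sqrt(2) + 4)*exp(I*pi/3)/4 on |000>, -sqrt(4 - 2*sqrt(2))*exp(5*I*pi/6)/4 on |001>, sqrt(2*sqrt(2) + 4)*exp(I*pi/3)/4 on |010>, -sqrt(4 - 2*sqrt(2))*exp(5*I*pi/6)/4 on |011>, 0 on |100>, 0 on |101>, 0 on |110>, 0 on |111>.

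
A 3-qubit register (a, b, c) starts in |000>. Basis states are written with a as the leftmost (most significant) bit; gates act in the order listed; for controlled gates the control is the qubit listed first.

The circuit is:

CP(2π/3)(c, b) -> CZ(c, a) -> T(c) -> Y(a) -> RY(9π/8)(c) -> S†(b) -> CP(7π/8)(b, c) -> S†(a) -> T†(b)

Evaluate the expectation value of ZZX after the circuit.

In the final state, ZZX has expectation sqrt(2 - sqrt(2))/2.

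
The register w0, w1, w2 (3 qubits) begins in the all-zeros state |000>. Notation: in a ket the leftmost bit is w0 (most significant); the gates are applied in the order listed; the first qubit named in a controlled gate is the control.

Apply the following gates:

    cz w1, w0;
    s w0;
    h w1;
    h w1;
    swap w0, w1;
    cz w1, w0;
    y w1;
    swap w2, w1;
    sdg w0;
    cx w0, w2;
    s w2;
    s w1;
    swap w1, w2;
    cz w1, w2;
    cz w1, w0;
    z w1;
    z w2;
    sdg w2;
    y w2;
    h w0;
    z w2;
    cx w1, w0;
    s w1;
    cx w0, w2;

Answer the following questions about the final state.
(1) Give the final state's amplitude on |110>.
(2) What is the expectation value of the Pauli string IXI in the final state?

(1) The final state's coefficient on |110> equals sqrt(2)/2.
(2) In the final state, IXI has expectation 0.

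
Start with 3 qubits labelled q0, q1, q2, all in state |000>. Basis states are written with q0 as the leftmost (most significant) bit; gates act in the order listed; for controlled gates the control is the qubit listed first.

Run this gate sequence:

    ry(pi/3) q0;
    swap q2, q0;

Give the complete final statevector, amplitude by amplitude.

The resulting statevector has amplitude sqrt(3)/2 on |000>, 1/2 on |001>, and 0 on every other basis state.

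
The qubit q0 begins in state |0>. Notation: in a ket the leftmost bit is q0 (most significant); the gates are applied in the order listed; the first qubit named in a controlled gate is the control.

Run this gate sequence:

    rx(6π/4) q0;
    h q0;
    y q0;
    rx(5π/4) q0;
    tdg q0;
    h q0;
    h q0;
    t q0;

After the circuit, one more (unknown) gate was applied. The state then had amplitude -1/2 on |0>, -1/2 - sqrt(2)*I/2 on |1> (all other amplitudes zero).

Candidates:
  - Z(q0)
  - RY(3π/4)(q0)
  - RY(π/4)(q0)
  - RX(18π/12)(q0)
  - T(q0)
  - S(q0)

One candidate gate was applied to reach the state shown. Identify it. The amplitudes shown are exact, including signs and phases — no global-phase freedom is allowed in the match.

The unique candidate consistent with the amplitudes is RY(3π/4)(q0). Key observation: gates 5-8 undo each other exactly, leaving only the rest of the circuit to track.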